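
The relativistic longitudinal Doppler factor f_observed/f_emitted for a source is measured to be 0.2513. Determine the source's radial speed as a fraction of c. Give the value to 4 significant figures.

β ≈ 0.8812

f_obs/f_src = √((1−β)/(1+β)) = 0.2513  ⇒  (1−β)/(1+β) = 0.0631517
β = |1 − D²|/(1 + D²) = |1 − 0.0631517|/(1 + 0.0631517) = 0.8812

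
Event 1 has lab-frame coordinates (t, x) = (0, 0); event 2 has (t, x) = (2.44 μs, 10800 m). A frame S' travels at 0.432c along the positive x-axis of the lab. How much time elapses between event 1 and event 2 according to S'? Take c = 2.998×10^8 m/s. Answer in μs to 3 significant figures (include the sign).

γ = 1/√(1 − 0.432²) = 1.1088
Δt' = γ(Δt − vΔx/c²) = 1.1088 × (2.44 μs − 0.432×10800 m / (2.998×10^8 m/s))
= 1.1088 × (-13.122 μs) = -14.6 μs

Δt' ≈ -14.6 μs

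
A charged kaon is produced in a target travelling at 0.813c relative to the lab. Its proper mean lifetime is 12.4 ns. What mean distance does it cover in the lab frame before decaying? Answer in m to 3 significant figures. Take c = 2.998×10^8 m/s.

γ = 1/√(1 − 0.813²) = 1.7174
Dilated lifetime: Δt = γτ₀ = 1.7174 × 12.4 ns = 21.296 ns
d = vΔt = 0.813c × 21.296 ns = 2.4374×10^8 m/s × 2.1296×10^-8 s = 5.19 m

d ≈ 5.19 m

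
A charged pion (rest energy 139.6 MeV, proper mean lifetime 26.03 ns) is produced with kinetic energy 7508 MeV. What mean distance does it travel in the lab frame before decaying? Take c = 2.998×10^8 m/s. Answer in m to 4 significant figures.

d ≈ 427.4 m

γ = 1 + K/(m₀c²) = 1 + 7508/139.6 = 54.7822
β = √(1 − 1/γ²) = 0.999833
Dilated lifetime: γτ₀ = 54.7822 × 26.03 ns = 1425.98 ns
d = βc·γτ₀ = 0.999833 × (2.998×10^8 m/s) × 1.42598×10^-6 s = 427.4 m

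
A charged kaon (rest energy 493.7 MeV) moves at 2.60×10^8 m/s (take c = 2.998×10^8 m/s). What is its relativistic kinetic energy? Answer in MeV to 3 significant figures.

β = v/c = 2.60×10^8 / 2.998×10^8 = 0.86724
γ = 1/√(1 − 0.86724²) = 2.0085
K = (γ − 1)m₀c² = (2.0085 − 1) × 493.7 MeV = 1.0085 × 493.7 MeV = 498 MeV

K ≈ 498 MeV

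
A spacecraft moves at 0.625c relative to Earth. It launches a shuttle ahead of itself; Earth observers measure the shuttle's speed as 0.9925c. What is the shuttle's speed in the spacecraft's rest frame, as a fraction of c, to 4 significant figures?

Inverse velocity addition: u' = (u − v)/(1 − uv/c²)
= (0.9925 − 0.625)/(1 − 0.9925×0.625) = 0.3675/0.379687 = 0.9679

u' ≈ 0.9679c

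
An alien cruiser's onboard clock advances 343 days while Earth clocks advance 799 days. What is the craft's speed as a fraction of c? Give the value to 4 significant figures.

β ≈ 0.9032

γ = Δt/τ₀ = 799/343 = 2.32945
β = √(1 − 1/γ²) = √(1 − 1/2.32945²) = 0.9032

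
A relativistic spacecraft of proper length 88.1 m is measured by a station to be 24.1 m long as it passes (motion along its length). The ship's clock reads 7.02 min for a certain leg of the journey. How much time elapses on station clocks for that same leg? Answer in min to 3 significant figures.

Length contraction ⇒ γ = L₀/L = 88.1/24.1 = 3.6556
Time dilation: Δt = γτ₀ = 3.6556 × 7.02 min = 25.7 min

Δt ≈ 25.7 min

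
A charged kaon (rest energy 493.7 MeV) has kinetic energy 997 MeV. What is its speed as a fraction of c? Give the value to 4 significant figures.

γ = 1 + K/(m₀c²) = 1 + 997/493.7 = 3.01945
β = √(1 − 1/γ²) = 0.9436

β ≈ 0.9436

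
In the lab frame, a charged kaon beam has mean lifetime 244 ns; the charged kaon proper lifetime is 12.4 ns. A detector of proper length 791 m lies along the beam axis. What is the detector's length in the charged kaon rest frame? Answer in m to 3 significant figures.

L ≈ 40.2 m

Time dilation ⇒ γ = Δt/τ₀ = 244/12.4 = 19.677
Length contraction: L = L₀/γ = 791/19.677 = 40.2 m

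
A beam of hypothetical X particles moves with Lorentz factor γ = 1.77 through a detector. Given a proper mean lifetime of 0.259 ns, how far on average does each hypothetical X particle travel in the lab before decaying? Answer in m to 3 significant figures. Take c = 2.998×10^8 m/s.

d ≈ 0.113 m

β = √(1 − 1/γ²) = √(1 − 1/1.77²) = 0.82511
Dilated lifetime: Δt = γτ₀ = 1.77 × 0.259 ns = 0.45843 ns
d = vΔt = 0.82511c × 0.45843 ns = 2.4737×10^8 m/s × 4.5843×10^-10 s = 0.113 m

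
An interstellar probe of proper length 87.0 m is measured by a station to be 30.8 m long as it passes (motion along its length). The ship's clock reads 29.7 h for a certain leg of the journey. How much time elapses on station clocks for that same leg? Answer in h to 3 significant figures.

Length contraction ⇒ γ = L₀/L = 87.0/30.8 = 2.8247
Time dilation: Δt = γτ₀ = 2.8247 × 29.7 h = 83.9 h

Δt ≈ 83.9 h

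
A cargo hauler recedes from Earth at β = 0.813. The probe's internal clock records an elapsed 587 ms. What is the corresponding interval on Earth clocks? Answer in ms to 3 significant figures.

Δt ≈ 1010 ms

γ = 1/√(1 − 0.813²) = 1.7174
Time dilation: Δt = γτ₀ = 1.7174 × 587 ms = 1010 ms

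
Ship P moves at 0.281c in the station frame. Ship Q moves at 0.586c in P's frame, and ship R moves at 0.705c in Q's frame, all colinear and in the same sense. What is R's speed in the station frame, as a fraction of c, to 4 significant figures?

u ≈ 0.9506c

Compose boost 2: (0.586 + 0.281)/(1 + 0.586×0.281) = 0.8670/1.16467 = 0.744419
Compose boost 3: (0.705 + 0.744419)/(1 + 0.705×0.744419) = 1.44942/1.52482 = 0.9506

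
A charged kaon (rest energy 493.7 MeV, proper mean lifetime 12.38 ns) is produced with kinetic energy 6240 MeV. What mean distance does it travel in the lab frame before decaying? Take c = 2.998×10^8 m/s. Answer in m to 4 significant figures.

d ≈ 50.49 m

γ = 1 + K/(m₀c²) = 1 + 6240/493.7 = 13.6393
β = √(1 − 1/γ²) = 0.997309
Dilated lifetime: γτ₀ = 13.6393 × 12.38 ns = 168.854 ns
d = βc·γτ₀ = 0.997309 × (2.998×10^8 m/s) × 1.68854×10^-7 s = 50.49 m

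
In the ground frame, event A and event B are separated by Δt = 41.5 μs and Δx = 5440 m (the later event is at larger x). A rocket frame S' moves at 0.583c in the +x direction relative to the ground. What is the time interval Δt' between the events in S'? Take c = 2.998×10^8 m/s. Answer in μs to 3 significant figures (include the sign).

Δt' ≈ 38.1 μs

γ = 1/√(1 − 0.583²) = 1.2308
Δt' = γ(Δt − vΔx/c²) = 1.2308 × (41.5 μs − 0.583×5440 m / (2.998×10^8 m/s))
= 1.2308 × (30.921 μs) = 38.1 μs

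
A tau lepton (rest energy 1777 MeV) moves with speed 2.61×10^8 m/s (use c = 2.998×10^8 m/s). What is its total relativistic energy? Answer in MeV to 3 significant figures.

β = v/c = 2.61×10^8 / 2.998×10^8 = 0.87058
γ = 1/√(1 − 0.87058²) = 2.0324
E = γm₀c² = 2.0324 × 1777 MeV = 3610 MeV

E ≈ 3610 MeV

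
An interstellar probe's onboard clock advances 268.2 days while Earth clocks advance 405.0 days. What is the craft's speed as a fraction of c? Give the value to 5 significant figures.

γ = Δt/τ₀ = 405.0/268.2 = 1.510067
β = √(1 − 1/γ²) = √(1 − 1/1.510067²) = 0.74931

β ≈ 0.74931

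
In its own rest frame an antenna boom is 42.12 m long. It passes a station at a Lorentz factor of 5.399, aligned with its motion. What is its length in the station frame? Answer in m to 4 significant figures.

L ≈ 7.801 m

γ = 5.399 (given)
Length contraction: L = L₀/γ = 42.12/5.399 = 7.801 m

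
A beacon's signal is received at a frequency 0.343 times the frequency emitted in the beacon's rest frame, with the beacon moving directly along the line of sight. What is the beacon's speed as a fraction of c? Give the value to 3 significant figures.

f_obs/f_src = √((1−β)/(1+β)) = 0.343  ⇒  (1−β)/(1+β) = 0.11765
β = |1 − D²|/(1 + D²) = |1 − 0.11765|/(1 + 0.11765) = 0.789

β ≈ 0.789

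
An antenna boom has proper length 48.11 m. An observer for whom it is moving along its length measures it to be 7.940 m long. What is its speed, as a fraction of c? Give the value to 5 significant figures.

β ≈ 0.98629

γ = L₀/L = 48.11/7.940 = 6.059194
β = √(1 − 1/γ²) = 0.98629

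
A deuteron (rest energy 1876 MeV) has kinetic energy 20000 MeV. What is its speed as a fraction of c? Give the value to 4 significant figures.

β ≈ 0.9963

γ = 1 + K/(m₀c²) = 1 + 20000/1876 = 11.6610
β = √(1 − 1/γ²) = 0.9963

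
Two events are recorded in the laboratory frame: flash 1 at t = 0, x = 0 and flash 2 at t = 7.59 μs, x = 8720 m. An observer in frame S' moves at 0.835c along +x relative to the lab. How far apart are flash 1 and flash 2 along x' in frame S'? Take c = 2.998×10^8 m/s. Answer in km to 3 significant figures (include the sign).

Δx' ≈ 12.4 km

γ = 1/√(1 − 0.835²) = 1.8174
Δx' = γ(Δx − vΔt) = 1.8174 × (8720 m − 0.835×(2.998×10^8 m/s)×7.59×10^-6 s)
= 1.8174 × (6820.0 m) = 12.4 km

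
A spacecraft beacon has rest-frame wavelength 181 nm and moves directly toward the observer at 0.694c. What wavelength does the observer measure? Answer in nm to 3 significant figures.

λ_obs ≈ 76.9 nm

Relativistic Doppler: λ_obs = λ_src √((1−β)/(1+β))
= 181 × √(0.30600/1.6940) = 181 × 0.42501 = 76.9 nm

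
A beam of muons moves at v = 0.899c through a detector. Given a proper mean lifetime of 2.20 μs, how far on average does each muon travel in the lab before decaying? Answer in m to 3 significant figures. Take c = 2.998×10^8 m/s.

d ≈ 1350 m

γ = 1/√(1 − 0.899²) = 2.2834
Dilated lifetime: Δt = γτ₀ = 2.2834 × 2.20 μs = 5.0234 μs
d = vΔt = 0.899c × 5.0234 μs = 2.6952×10^8 m/s × 5.0234×10^-6 s = 1350 m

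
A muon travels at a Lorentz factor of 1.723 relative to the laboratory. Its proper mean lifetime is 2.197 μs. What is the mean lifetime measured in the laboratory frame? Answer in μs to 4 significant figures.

γ = 1.723 (given)
Time dilation: Δt = γτ₀ = 1.723 × 2.197 μs = 3.785 μs

Δt ≈ 3.785 μs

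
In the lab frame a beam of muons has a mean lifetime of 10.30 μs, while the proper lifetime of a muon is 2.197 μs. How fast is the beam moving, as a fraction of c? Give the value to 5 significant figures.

γ = Δt/τ₀ = 10.30/2.197 = 4.688211
β = √(1 − 1/γ²) = √(1 − 1/4.688211²) = 0.97699

β ≈ 0.97699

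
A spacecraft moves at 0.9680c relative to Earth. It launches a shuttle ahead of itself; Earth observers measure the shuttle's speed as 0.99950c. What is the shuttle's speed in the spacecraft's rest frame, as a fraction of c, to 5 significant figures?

Inverse velocity addition: u' = (u − v)/(1 − uv/c²)
= (0.99950 − 0.9680)/(1 − 0.99950×0.9680) = 0.031500/0.03248400 = 0.96971

u' ≈ 0.96971c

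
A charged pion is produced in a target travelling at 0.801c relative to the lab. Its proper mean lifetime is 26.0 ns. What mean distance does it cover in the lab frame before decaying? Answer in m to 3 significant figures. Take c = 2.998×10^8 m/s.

γ = 1/√(1 − 0.801²) = 1.6704
Dilated lifetime: Δt = γτ₀ = 1.6704 × 26.0 ns = 43.430 ns
d = vΔt = 0.801c × 43.430 ns = 2.4014×10^8 m/s × 4.3430×10^-8 s = 10.4 m

d ≈ 10.4 m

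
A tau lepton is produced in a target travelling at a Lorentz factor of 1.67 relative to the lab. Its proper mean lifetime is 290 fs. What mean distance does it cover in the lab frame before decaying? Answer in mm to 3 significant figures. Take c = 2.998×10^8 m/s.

d ≈ 0.116 mm

β = √(1 − 1/γ²) = √(1 − 1/1.67²) = 0.80090
Dilated lifetime: Δt = γτ₀ = 1.67 × 290 fs = 484.30 fs
d = vΔt = 0.80090c × 484.30 fs = 2.4011×10^8 m/s × 4.8430×10^-13 s = 0.116 mm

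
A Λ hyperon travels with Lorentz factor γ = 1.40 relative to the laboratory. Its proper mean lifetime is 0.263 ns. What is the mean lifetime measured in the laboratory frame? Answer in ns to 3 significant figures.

γ = 1.40 (given)
Time dilation: Δt = γτ₀ = 1.40 × 0.263 ns = 0.368 ns

Δt ≈ 0.368 ns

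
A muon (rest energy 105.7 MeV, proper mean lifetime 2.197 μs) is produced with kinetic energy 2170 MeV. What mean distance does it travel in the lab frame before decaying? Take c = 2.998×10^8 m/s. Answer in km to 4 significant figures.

d ≈ 14.17 km

γ = 1 + K/(m₀c²) = 1 + 2170/105.7 = 21.5298
β = √(1 − 1/γ²) = 0.998921
Dilated lifetime: γτ₀ = 21.5298 × 2.197 μs = 47.3010 μs
d = βc·γτ₀ = 0.998921 × (2.998×10^8 m/s) × 4.73010×10^-5 s = 14.17 km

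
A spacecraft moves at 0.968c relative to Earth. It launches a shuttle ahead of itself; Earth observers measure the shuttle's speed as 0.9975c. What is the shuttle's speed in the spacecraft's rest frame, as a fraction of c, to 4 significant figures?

u' ≈ 0.8571c

Inverse velocity addition: u' = (u − v)/(1 − uv/c²)
= (0.9975 − 0.968)/(1 − 0.9975×0.968) = 0.02950/0.0344200 = 0.8571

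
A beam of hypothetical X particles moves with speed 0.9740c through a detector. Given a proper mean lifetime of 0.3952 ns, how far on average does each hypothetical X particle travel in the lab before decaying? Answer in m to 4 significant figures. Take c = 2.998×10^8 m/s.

d ≈ 0.5094 m

γ = 1/√(1 − 0.9740²) = 4.41408
Dilated lifetime: Δt = γτ₀ = 4.41408 × 0.3952 ns = 1.74444 ns
d = vΔt = 0.9740c × 1.74444 ns = 2.92005×10^8 m/s × 1.74444×10^-9 s = 0.5094 m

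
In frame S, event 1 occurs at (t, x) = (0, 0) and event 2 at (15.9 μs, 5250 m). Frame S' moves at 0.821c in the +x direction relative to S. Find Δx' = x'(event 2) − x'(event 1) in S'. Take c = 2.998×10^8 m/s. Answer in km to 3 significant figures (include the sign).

Δx' ≈ 2.34 km

γ = 1/√(1 − 0.821²) = 1.7515
Δx' = γ(Δx − vΔt) = 1.7515 × (5250 m − 0.821×(2.998×10^8 m/s)×15.9×10^-6 s)
= 1.7515 × (1336.4 m) = 2.34 km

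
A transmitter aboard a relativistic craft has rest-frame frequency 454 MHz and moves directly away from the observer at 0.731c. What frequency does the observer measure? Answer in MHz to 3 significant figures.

f_obs ≈ 179 MHz

Relativistic Doppler: f_obs = f_src √((1−β)/(1+β))
= 454 × √(0.26900/1.7310) = 454 × 0.39421 = 179 MHz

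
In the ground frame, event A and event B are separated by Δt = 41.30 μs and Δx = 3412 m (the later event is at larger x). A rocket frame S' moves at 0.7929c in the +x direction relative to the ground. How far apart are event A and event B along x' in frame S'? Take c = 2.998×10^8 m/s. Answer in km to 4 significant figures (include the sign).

γ = 1/√(1 − 0.7929²) = 1.64109
Δx' = γ(Δx − vΔt) = 1.64109 × (3412 m − 0.7929×(2.998×10^8 m/s)×41.30×10^-6 s)
= 1.64109 × (-6405.48 m) = -10.51 km

Δx' ≈ -10.51 km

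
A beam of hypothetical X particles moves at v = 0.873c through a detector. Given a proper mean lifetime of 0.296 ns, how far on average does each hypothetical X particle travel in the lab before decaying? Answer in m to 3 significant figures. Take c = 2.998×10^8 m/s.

γ = 1/√(1 − 0.873²) = 2.0504
Dilated lifetime: Δt = γτ₀ = 2.0504 × 0.296 ns = 0.60691 ns
d = vΔt = 0.873c × 0.60691 ns = 2.6173×10^8 m/s × 6.0691×10^-10 s = 0.159 m

d ≈ 0.159 m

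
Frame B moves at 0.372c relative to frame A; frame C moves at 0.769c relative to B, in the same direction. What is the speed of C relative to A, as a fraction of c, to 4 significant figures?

u ≈ 0.8872c

Compose boost 2: (0.769 + 0.372)/(1 + 0.769×0.372) = 1.141/1.28607 = 0.8872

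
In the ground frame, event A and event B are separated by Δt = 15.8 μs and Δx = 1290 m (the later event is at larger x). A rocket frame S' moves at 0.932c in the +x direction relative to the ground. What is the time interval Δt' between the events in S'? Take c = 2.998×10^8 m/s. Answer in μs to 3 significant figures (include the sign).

γ = 1/√(1 − 0.932²) = 2.7589
Δt' = γ(Δt − vΔx/c²) = 2.7589 × (15.8 μs − 0.932×1290 m / (2.998×10^8 m/s))
= 2.7589 × (11.790 μs) = 32.5 μs

Δt' ≈ 32.5 μs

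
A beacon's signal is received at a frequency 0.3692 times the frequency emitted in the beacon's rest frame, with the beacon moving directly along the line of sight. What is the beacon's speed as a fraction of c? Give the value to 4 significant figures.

f_obs/f_src = √((1−β)/(1+β)) = 0.3692  ⇒  (1−β)/(1+β) = 0.136309
β = |1 − D²|/(1 + D²) = |1 − 0.136309|/(1 + 0.136309) = 0.7601

β ≈ 0.7601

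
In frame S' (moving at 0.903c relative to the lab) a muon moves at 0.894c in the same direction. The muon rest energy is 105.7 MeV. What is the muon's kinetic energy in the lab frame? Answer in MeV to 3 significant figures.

K ≈ 887 MeV

u_lab = (0.894 + 0.903)/(1 + 0.894×0.903) = 0.994311
γ = 1/√(1 − 0.994311²) = 9.3881
K = (γ − 1)m₀c² = (9.3881 − 1) × 105.7 = 8.3881 × 105.7 = 887 MeV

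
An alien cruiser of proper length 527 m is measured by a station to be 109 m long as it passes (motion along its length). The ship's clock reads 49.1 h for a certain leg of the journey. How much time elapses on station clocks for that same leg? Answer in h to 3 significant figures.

Δt ≈ 237 h

Length contraction ⇒ γ = L₀/L = 527/109 = 4.8349
Time dilation: Δt = γτ₀ = 4.8349 × 49.1 h = 237 h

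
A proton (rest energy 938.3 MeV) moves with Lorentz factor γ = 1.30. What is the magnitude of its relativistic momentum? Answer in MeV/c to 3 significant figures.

p ≈ 779 MeV/c

β = √(1 − 1/γ²) = √(1 − 1/1.30²) = 0.63897
p = γβm₀c = 1.30 × 0.63897 × 938.3 MeV/c = 779 MeV/c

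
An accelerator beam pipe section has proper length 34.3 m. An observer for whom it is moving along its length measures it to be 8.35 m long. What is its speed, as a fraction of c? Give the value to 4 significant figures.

β ≈ 0.9699

γ = L₀/L = 34.3/8.35 = 4.10778
β = √(1 − 1/γ²) = 0.9699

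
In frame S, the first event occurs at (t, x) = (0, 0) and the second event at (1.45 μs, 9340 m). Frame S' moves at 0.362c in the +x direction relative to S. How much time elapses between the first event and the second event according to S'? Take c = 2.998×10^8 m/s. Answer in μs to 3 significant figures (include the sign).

Δt' ≈ -10.5 μs

γ = 1/√(1 − 0.362²) = 1.0728
Δt' = γ(Δt − vΔx/c²) = 1.0728 × (1.45 μs − 0.362×9340 m / (2.998×10^8 m/s))
= 1.0728 × (-9.8278 μs) = -10.5 μs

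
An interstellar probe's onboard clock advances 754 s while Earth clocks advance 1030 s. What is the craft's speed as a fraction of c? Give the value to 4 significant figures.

γ = Δt/τ₀ = 1030/754 = 1.36605
β = √(1 − 1/γ²) = √(1 − 1/1.36605²) = 0.6813

β ≈ 0.6813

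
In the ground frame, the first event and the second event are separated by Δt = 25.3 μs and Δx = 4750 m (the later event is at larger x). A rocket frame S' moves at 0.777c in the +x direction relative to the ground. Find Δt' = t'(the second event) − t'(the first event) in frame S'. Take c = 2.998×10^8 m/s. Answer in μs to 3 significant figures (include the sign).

γ = 1/√(1 − 0.777²) = 1.5886
Δt' = γ(Δt − vΔx/c²) = 1.5886 × (25.3 μs − 0.777×4750 m / (2.998×10^8 m/s))
= 1.5886 × (12.989 μs) = 20.6 μs

Δt' ≈ 20.6 μs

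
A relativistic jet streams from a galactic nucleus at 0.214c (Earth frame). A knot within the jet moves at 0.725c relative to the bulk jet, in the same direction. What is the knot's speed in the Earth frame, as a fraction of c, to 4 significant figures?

Relativistic velocity addition: u = (u' + v)/(1 + u'v/c²)
= (0.725 + 0.214)/(1 + 0.725×0.214) = 0.9390/1.15515 = 0.8129

u ≈ 0.8129c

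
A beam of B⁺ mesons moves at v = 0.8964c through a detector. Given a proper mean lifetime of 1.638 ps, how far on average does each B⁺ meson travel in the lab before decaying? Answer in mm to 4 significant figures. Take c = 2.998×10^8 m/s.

d ≈ 0.9931 mm

γ = 1/√(1 − 0.8964²) = 2.25608
Dilated lifetime: Δt = γτ₀ = 2.25608 × 1.638 ps = 3.69546 ps
d = vΔt = 0.8964c × 3.69546 ps = 2.68741×10^8 m/s × 3.69546×10^-12 s = 0.9931 mm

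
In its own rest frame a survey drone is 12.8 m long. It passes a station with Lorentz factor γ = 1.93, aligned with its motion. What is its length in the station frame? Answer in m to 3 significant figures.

L ≈ 6.63 m

γ = 1.93 (given)
Length contraction: L = L₀/γ = 12.8/1.93 = 6.63 m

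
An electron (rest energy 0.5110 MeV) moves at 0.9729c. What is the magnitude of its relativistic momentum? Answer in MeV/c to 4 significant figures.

γ = 1/√(1 − 0.9729²) = 4.32477
p = γβm₀c = 4.32477 × 0.9729 × 0.5110 MeV/c = 2.150 MeV/c

p ≈ 2.150 MeV/c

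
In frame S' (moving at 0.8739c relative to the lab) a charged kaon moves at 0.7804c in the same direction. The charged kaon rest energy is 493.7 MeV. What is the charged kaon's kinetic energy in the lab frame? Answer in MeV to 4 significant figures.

K ≈ 2238 MeV

u_lab = (0.7804 + 0.8739)/(1 + 0.7804×0.8739) = 0.9835364
γ = 1/√(1 − 0.9835364²) = 5.53373
K = (γ − 1)m₀c² = (5.53373 − 1) × 493.7 = 4.53373 × 493.7 = 2238 MeV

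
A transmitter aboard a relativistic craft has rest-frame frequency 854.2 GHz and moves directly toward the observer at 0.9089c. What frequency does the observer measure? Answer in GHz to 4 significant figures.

f_obs ≈ 3910 GHz

Relativistic Doppler: f_obs = f_src √((1+β)/(1−β))
= 854.2 × √(1.90890/0.0911000) = 854.2 × 4.57754 = 3910 GHz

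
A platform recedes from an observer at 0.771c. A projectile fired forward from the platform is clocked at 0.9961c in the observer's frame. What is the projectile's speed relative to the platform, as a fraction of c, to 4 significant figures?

u' ≈ 0.9702c

Inverse velocity addition: u' = (u − v)/(1 − uv/c²)
= (0.9961 − 0.771)/(1 − 0.9961×0.771) = 0.2251/0.232007 = 0.9702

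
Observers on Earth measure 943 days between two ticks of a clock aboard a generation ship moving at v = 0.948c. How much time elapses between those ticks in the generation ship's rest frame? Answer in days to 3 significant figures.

τ₀ ≈ 300 days

γ = 1/√(1 − 0.948²) = 3.1420
Proper time: τ₀ = Δt/γ = 943/3.1420 = 300 days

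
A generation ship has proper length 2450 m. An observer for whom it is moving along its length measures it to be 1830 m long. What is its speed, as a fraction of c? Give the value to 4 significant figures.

γ = L₀/L = 2450/1830 = 1.33880
β = √(1 − 1/γ²) = 0.6649

β ≈ 0.6649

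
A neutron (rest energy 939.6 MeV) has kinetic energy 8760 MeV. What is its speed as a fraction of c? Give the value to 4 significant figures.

β ≈ 0.9953

γ = 1 + K/(m₀c²) = 1 + 8760/939.6 = 10.3231
β = √(1 − 1/γ²) = 0.9953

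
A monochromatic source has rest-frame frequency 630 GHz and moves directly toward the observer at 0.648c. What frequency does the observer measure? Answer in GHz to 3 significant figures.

f_obs ≈ 1360 GHz

Relativistic Doppler: f_obs = f_src √((1+β)/(1−β))
= 630 × √(1.6480/0.35200) = 630 × 2.1638 = 1360 GHz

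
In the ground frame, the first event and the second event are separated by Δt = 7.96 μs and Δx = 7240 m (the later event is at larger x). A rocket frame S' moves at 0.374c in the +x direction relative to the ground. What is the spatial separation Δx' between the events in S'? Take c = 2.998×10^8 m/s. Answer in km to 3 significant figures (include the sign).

γ = 1/√(1 − 0.374²) = 1.0783
Δx' = γ(Δx − vΔt) = 1.0783 × (7240 m − 0.374×(2.998×10^8 m/s)×7.96×10^-6 s)
= 1.0783 × (6347.5 m) = 6.84 km

Δx' ≈ 6.84 km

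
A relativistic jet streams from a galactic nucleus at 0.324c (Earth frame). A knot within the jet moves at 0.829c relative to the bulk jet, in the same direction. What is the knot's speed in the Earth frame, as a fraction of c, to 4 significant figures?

Relativistic velocity addition: u = (u' + v)/(1 + u'v/c²)
= (0.829 + 0.324)/(1 + 0.829×0.324) = 1.153/1.26860 = 0.9089

u ≈ 0.9089c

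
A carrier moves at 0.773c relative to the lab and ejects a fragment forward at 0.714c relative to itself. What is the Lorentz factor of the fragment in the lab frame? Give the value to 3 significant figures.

γ ≈ 3.49

u_lab = (0.714 + 0.773)/(1 + 0.714×0.773) = 1.487/1.55192 = 0.958167
γ = 1/√(1 − 0.958167²) = 3.49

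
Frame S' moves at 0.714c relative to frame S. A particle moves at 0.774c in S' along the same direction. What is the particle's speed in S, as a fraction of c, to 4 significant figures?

Relativistic velocity addition: u = (u' + v)/(1 + u'v/c²)
= (0.774 + 0.714)/(1 + 0.774×0.714) = 1.488/1.55264 = 0.9584

u ≈ 0.9584c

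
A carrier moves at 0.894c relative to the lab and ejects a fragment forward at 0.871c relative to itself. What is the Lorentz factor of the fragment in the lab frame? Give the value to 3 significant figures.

u_lab = (0.871 + 0.894)/(1 + 0.871×0.894) = 1.765/1.77867 = 0.992312
γ = 1/√(1 − 0.992312²) = 8.08

γ ≈ 8.08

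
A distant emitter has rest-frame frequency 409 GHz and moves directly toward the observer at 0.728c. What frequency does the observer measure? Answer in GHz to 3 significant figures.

f_obs ≈ 1030 GHz

Relativistic Doppler: f_obs = f_src √((1+β)/(1−β))
= 409 × √(1.7280/0.27200) = 409 × 2.5205 = 1030 GHz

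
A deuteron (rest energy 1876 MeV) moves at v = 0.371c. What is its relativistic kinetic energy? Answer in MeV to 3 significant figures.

γ = 1/√(1 − 0.371²) = 1.0769
K = (γ − 1)m₀c² = (1.0769 − 1) × 1876 MeV = 0.076852 × 1876 MeV = 144 MeV

K ≈ 144 MeV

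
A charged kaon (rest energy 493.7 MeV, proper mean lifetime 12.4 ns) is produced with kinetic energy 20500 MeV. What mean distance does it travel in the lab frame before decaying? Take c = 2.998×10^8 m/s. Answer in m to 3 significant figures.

d ≈ 158 m

γ = 1 + K/(m₀c²) = 1 + 20500/493.7 = 42.523
β = √(1 − 1/γ²) = 0.99972
Dilated lifetime: γτ₀ = 42.523 × 12.4 ns = 527.29 ns
d = βc·γτ₀ = 0.99972 × (2.998×10^8 m/s) × 5.2729×10^-7 s = 158 m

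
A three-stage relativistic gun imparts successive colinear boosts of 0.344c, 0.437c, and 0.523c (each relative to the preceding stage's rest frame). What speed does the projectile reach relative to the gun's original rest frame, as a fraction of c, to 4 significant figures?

u ≈ 0.8870c

Compose boost 2: (0.437 + 0.344)/(1 + 0.437×0.344) = 0.7810/1.15033 = 0.678937
Compose boost 3: (0.523 + 0.678937)/(1 + 0.523×0.678937) = 1.20194/1.35508 = 0.8870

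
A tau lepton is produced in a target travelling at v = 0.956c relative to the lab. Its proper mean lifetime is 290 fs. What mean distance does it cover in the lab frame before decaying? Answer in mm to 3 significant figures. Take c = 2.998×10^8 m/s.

γ = 1/√(1 − 0.956²) = 3.4087
Dilated lifetime: Δt = γτ₀ = 3.4087 × 290 fs = 988.52 fs
d = vΔt = 0.956c × 988.52 fs = 2.8661×10^8 m/s × 9.8852×10^-13 s = 0.283 mm

d ≈ 0.283 mm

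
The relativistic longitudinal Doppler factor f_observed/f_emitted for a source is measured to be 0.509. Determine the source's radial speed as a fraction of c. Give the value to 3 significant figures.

f_obs/f_src = √((1−β)/(1+β)) = 0.509  ⇒  (1−β)/(1+β) = 0.25908
β = |1 − D²|/(1 + D²) = |1 − 0.25908|/(1 + 0.25908) = 0.588

β ≈ 0.588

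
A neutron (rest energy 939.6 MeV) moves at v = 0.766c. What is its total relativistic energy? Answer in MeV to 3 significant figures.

γ = 1/√(1 − 0.766²) = 1.5556
E = γm₀c² = 1.5556 × 939.6 MeV = 1460 MeV

E ≈ 1460 MeV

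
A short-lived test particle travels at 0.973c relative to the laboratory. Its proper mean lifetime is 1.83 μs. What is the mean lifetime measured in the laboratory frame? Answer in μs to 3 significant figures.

Δt ≈ 7.93 μs

γ = 1/√(1 − 0.973²) = 4.3327
Time dilation: Δt = γτ₀ = 4.3327 × 1.83 μs = 7.93 μs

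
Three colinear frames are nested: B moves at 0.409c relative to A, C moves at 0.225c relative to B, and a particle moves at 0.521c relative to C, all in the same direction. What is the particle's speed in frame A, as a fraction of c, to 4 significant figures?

u ≈ 0.8458c

Compose boost 2: (0.225 + 0.409)/(1 + 0.225×0.409) = 0.6340/1.09203 = 0.580573
Compose boost 3: (0.521 + 0.580573)/(1 + 0.521×0.580573) = 1.10157/1.30248 = 0.8458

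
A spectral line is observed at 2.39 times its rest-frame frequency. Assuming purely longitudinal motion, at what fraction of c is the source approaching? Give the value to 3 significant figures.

f_obs/f_src = √((1+β)/(1−β)) = 2.39  ⇒  (1+β)/(1−β) = 5.7121
β = |1 − D²|/(1 + D²) = |1 − 5.7121|/(1 + 5.7121) = 0.702

β ≈ 0.702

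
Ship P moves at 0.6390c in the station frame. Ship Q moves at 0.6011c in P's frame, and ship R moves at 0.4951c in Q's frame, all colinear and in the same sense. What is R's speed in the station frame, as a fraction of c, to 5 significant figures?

u ≈ 0.96361c

Compose boost 2: (0.6011 + 0.6390)/(1 + 0.6011×0.6390) = 1.2401/1.384103 = 0.8959594
Compose boost 3: (0.4951 + 0.8959594)/(1 + 0.4951×0.8959594) = 1.391059/1.443589 = 0.96361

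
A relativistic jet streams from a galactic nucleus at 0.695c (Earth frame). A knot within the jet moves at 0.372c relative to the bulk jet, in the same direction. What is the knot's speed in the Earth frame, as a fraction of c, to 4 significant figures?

u ≈ 0.8478c

Relativistic velocity addition: u = (u' + v)/(1 + u'v/c²)
= (0.372 + 0.695)/(1 + 0.372×0.695) = 1.067/1.25854 = 0.8478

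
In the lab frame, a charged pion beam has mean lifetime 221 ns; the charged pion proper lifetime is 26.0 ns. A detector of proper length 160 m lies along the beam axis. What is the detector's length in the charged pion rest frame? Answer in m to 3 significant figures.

Time dilation ⇒ γ = Δt/τ₀ = 221/26.0 = 8.5000
Length contraction: L = L₀/γ = 160/8.5000 = 18.8 m

L ≈ 18.8 m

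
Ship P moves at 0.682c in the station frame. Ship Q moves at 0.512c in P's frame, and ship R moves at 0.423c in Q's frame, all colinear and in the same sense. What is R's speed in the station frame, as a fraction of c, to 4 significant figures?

u ≈ 0.9517c

Compose boost 2: (0.512 + 0.682)/(1 + 0.512×0.682) = 1.194/1.34918 = 0.884979
Compose boost 3: (0.423 + 0.884979)/(1 + 0.423×0.884979) = 1.30798/1.37435 = 0.9517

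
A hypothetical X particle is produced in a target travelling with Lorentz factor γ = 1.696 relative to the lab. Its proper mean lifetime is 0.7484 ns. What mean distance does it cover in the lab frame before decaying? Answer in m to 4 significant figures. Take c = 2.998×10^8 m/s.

d ≈ 0.3073 m

β = √(1 − 1/γ²) = √(1 − 1/1.696²) = 0.807679
Dilated lifetime: Δt = γτ₀ = 1.696 × 0.7484 ns = 1.26929 ns
d = vΔt = 0.807679c × 1.26929 ns = 2.42142×10^8 m/s × 1.26929×10^-9 s = 0.3073 m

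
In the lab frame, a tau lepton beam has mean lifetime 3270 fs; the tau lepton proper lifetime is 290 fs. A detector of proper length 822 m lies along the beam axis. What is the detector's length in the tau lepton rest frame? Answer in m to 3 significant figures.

L ≈ 72.9 m

Time dilation ⇒ γ = Δt/τ₀ = 3270/290 = 11.276
Length contraction: L = L₀/γ = 822/11.276 = 72.9 m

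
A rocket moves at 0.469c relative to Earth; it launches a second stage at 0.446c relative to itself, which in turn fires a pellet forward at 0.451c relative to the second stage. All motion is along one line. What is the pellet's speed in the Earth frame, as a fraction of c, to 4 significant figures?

u ≈ 0.9004c

Compose boost 2: (0.446 + 0.469)/(1 + 0.446×0.469) = 0.9150/1.20917 = 0.756715
Compose boost 3: (0.451 + 0.756715)/(1 + 0.451×0.756715) = 1.20771/1.34128 = 0.9004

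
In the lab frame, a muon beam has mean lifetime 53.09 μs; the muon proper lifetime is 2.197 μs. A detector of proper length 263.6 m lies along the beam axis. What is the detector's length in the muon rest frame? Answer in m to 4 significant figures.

Time dilation ⇒ γ = Δt/τ₀ = 53.09/2.197 = 24.1648
Length contraction: L = L₀/γ = 263.6/24.1648 = 10.91 m

L ≈ 10.91 m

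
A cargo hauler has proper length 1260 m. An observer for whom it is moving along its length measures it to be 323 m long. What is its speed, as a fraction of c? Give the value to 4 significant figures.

β ≈ 0.9666

γ = L₀/L = 1260/323 = 3.90093
β = √(1 − 1/γ²) = 0.9666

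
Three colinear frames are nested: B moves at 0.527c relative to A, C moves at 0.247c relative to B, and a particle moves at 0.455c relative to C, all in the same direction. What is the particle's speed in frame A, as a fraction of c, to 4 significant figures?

Compose boost 2: (0.247 + 0.527)/(1 + 0.247×0.527) = 0.7740/1.13017 = 0.684853
Compose boost 3: (0.455 + 0.684853)/(1 + 0.455×0.684853) = 1.13985/1.31161 = 0.8691

u ≈ 0.8691c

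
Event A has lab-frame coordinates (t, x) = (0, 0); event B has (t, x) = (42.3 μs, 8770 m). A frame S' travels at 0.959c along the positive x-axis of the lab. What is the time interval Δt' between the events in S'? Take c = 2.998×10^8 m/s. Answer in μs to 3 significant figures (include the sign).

γ = 1/√(1 − 0.959²) = 3.5285
Δt' = γ(Δt − vΔx/c²) = 3.5285 × (42.3 μs − 0.959×8770 m / (2.998×10^8 m/s))
= 3.5285 × (14.247 μs) = 50.3 μs

Δt' ≈ 50.3 μs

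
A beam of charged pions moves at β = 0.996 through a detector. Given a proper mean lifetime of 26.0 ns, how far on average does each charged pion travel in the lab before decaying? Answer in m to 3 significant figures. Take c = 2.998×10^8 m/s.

γ = 1/√(1 − 0.996²) = 11.192
Dilated lifetime: Δt = γτ₀ = 11.192 × 26.0 ns = 290.98 ns
d = vΔt = 0.996c × 290.98 ns = 2.9860×10^8 m/s × 2.9098×10^-7 s = 86.9 m

d ≈ 86.9 m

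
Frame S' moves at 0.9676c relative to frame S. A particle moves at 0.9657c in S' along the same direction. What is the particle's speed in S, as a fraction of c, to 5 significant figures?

Relativistic velocity addition: u = (u' + v)/(1 + u'v/c²)
= (0.9657 + 0.9676)/(1 + 0.9657×0.9676) = 1.9333/1.934411 = 0.99943

u ≈ 0.99943c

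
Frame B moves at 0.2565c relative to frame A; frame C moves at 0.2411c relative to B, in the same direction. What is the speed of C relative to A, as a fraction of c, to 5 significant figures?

Compose boost 2: (0.2411 + 0.2565)/(1 + 0.2411×0.2565) = 0.49760/1.061842 = 0.46862

u ≈ 0.46862c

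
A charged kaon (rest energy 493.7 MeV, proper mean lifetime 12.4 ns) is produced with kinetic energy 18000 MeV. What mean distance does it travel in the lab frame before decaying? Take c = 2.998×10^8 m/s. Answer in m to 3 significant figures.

d ≈ 139 m

γ = 1 + K/(m₀c²) = 1 + 18000/493.7 = 37.459
β = √(1 − 1/γ²) = 0.99964
Dilated lifetime: γτ₀ = 37.459 × 12.4 ns = 464.50 ns
d = βc·γτ₀ = 0.99964 × (2.998×10^8 m/s) × 4.6450×10^-7 s = 139 m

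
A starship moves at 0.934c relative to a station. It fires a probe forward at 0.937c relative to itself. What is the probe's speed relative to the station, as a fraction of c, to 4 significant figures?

u ≈ 0.9978c

Relativistic velocity addition: u = (u' + v)/(1 + u'v/c²)
= (0.937 + 0.934)/(1 + 0.937×0.934) = 1.871/1.87516 = 0.9978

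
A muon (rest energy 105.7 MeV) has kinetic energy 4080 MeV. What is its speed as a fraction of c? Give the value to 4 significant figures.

γ = 1 + K/(m₀c²) = 1 + 4080/105.7 = 39.5998
β = √(1 − 1/γ²) = 0.9997

β ≈ 0.9997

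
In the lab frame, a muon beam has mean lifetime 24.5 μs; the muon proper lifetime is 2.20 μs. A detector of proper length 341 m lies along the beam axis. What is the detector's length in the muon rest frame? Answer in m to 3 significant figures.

L ≈ 30.6 m

Time dilation ⇒ γ = Δt/τ₀ = 24.5/2.20 = 11.136
Length contraction: L = L₀/γ = 341/11.136 = 30.6 m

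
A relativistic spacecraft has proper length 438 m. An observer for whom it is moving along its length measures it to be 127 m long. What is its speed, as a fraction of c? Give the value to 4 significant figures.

γ = L₀/L = 438/127 = 3.44882
β = √(1 − 1/γ²) = 0.9570

β ≈ 0.9570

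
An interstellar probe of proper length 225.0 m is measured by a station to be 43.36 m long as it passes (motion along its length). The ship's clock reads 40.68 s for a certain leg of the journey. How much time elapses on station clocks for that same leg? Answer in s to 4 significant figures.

Δt ≈ 211.1 s

Length contraction ⇒ γ = L₀/L = 225.0/43.36 = 5.18911
Time dilation: Δt = γτ₀ = 5.18911 × 40.68 s = 211.1 s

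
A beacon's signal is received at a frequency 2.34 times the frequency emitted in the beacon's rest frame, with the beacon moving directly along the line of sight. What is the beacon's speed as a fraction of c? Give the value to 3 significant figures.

f_obs/f_src = √((1+β)/(1−β)) = 2.34  ⇒  (1+β)/(1−β) = 5.4756
β = |1 − D²|/(1 + D²) = |1 − 5.4756|/(1 + 5.4756) = 0.691

β ≈ 0.691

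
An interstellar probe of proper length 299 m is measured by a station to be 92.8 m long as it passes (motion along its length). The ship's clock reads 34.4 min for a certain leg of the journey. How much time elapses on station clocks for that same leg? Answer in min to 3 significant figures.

Length contraction ⇒ γ = L₀/L = 299/92.8 = 3.2220
Time dilation: Δt = γτ₀ = 3.2220 × 34.4 min = 111 min

Δt ≈ 111 min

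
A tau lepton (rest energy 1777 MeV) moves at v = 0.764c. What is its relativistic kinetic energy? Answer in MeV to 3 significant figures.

γ = 1/√(1 − 0.764²) = 1.5499
K = (γ − 1)m₀c² = (1.5499 − 1) × 1777 MeV = 0.54987 × 1777 MeV = 977 MeV

K ≈ 977 MeV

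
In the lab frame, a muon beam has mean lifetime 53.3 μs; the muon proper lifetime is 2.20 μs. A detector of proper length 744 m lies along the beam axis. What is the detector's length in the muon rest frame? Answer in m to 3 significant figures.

Time dilation ⇒ γ = Δt/τ₀ = 53.3/2.20 = 24.227
Length contraction: L = L₀/γ = 744/24.227 = 30.7 m

L ≈ 30.7 m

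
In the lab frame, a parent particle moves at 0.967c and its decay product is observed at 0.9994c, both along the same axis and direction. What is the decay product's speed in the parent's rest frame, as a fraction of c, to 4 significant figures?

u' ≈ 0.9649c

Inverse velocity addition: u' = (u − v)/(1 − uv/c²)
= (0.9994 − 0.967)/(1 − 0.9994×0.967) = 0.03240/0.0335802 = 0.9649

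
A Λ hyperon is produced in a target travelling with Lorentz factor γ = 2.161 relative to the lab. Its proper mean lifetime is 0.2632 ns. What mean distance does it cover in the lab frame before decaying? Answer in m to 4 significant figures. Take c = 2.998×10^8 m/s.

β = √(1 − 1/γ²) = √(1 − 1/2.161²) = 0.886489
Dilated lifetime: Δt = γτ₀ = 2.161 × 0.2632 ns = 0.568775 ns
d = vΔt = 0.886489c × 0.568775 ns = 2.65770×10^8 m/s × 5.68775×10^-10 s = 0.1512 m

d ≈ 0.1512 m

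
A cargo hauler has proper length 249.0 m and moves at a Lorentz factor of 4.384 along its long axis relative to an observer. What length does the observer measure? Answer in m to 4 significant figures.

γ = 4.384 (given)
Length contraction: L = L₀/γ = 249.0/4.384 = 56.80 m

L ≈ 56.80 m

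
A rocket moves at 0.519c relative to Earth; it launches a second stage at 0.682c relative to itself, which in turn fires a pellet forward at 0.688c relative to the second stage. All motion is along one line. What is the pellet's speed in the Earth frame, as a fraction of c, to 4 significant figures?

Compose boost 2: (0.682 + 0.519)/(1 + 0.682×0.519) = 1.201/1.35396 = 0.887029
Compose boost 3: (0.688 + 0.887029)/(1 + 0.688×0.887029) = 1.57503/1.61028 = 0.9781

u ≈ 0.9781c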